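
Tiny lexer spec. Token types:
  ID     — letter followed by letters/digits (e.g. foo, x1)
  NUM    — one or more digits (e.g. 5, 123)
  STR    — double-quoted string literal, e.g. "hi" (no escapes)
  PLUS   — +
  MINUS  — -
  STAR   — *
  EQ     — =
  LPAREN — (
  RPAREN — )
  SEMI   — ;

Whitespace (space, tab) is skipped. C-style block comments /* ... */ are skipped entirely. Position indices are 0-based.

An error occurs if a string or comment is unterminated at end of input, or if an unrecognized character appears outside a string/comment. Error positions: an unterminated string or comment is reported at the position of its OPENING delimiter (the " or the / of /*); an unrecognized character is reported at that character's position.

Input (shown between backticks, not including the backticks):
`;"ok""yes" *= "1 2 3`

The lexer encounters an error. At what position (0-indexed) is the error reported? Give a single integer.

pos=0: emit SEMI ';'
pos=1: enter STRING mode
pos=1: emit STR "ok" (now at pos=5)
pos=5: enter STRING mode
pos=5: emit STR "yes" (now at pos=10)
pos=11: emit STAR '*'
pos=12: emit EQ '='
pos=14: enter STRING mode
pos=14: ERROR — unterminated string

Answer: 14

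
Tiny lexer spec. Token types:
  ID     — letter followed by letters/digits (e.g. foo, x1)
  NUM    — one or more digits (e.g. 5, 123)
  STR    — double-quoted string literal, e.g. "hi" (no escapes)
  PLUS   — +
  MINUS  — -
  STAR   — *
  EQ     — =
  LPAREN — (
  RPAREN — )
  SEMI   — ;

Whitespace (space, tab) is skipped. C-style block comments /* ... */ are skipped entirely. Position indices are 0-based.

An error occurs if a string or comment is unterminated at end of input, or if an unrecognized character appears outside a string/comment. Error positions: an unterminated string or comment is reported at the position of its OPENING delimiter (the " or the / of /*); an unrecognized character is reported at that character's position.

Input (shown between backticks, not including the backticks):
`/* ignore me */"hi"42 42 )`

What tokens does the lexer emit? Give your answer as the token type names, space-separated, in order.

pos=0: enter COMMENT mode (saw '/*')
exit COMMENT mode (now at pos=15)
pos=15: enter STRING mode
pos=15: emit STR "hi" (now at pos=19)
pos=19: emit NUM '42' (now at pos=21)
pos=22: emit NUM '42' (now at pos=24)
pos=25: emit RPAREN ')'
DONE. 4 tokens: [STR, NUM, NUM, RPAREN]

Answer: STR NUM NUM RPAREN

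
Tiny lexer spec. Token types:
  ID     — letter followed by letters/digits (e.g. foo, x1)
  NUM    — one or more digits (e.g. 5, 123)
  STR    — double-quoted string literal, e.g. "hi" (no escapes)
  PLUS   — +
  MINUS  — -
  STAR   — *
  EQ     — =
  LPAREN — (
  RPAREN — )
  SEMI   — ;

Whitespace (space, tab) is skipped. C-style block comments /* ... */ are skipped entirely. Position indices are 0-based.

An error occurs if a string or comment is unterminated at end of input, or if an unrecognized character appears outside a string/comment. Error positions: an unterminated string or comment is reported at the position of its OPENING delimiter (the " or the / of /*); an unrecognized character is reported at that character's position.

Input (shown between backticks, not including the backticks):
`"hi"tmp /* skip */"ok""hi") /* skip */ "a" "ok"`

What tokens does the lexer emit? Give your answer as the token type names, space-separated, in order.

Answer: STR ID STR STR RPAREN STR STR

Derivation:
pos=0: enter STRING mode
pos=0: emit STR "hi" (now at pos=4)
pos=4: emit ID 'tmp' (now at pos=7)
pos=8: enter COMMENT mode (saw '/*')
exit COMMENT mode (now at pos=18)
pos=18: enter STRING mode
pos=18: emit STR "ok" (now at pos=22)
pos=22: enter STRING mode
pos=22: emit STR "hi" (now at pos=26)
pos=26: emit RPAREN ')'
pos=28: enter COMMENT mode (saw '/*')
exit COMMENT mode (now at pos=38)
pos=39: enter STRING mode
pos=39: emit STR "a" (now at pos=42)
pos=43: enter STRING mode
pos=43: emit STR "ok" (now at pos=47)
DONE. 7 tokens: [STR, ID, STR, STR, RPAREN, STR, STR]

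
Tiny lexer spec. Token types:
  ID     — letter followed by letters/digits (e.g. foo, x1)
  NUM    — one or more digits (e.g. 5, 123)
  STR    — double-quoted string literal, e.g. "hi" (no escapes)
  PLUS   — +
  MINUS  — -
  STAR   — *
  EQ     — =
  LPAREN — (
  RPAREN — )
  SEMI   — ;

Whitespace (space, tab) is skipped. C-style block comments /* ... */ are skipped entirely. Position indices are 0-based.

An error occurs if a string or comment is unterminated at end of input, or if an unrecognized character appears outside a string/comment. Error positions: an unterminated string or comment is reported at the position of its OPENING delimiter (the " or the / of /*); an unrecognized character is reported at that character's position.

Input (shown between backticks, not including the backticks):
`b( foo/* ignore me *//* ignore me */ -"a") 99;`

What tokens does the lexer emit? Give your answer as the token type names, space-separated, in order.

Answer: ID LPAREN ID MINUS STR RPAREN NUM SEMI

Derivation:
pos=0: emit ID 'b' (now at pos=1)
pos=1: emit LPAREN '('
pos=3: emit ID 'foo' (now at pos=6)
pos=6: enter COMMENT mode (saw '/*')
exit COMMENT mode (now at pos=21)
pos=21: enter COMMENT mode (saw '/*')
exit COMMENT mode (now at pos=36)
pos=37: emit MINUS '-'
pos=38: enter STRING mode
pos=38: emit STR "a" (now at pos=41)
pos=41: emit RPAREN ')'
pos=43: emit NUM '99' (now at pos=45)
pos=45: emit SEMI ';'
DONE. 8 tokens: [ID, LPAREN, ID, MINUS, STR, RPAREN, NUM, SEMI]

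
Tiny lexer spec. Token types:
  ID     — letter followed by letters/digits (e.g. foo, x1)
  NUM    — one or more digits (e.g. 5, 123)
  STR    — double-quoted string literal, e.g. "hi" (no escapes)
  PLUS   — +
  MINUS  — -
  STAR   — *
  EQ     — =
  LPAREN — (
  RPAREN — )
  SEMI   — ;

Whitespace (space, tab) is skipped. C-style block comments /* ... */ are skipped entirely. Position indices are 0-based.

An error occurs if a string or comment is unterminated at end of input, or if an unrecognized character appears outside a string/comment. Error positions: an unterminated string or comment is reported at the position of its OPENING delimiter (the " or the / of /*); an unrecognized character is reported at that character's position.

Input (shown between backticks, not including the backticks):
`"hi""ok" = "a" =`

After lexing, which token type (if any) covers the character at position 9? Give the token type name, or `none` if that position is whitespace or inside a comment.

Answer: EQ

Derivation:
pos=0: enter STRING mode
pos=0: emit STR "hi" (now at pos=4)
pos=4: enter STRING mode
pos=4: emit STR "ok" (now at pos=8)
pos=9: emit EQ '='
pos=11: enter STRING mode
pos=11: emit STR "a" (now at pos=14)
pos=15: emit EQ '='
DONE. 5 tokens: [STR, STR, EQ, STR, EQ]
Position 9: char is '=' -> EQ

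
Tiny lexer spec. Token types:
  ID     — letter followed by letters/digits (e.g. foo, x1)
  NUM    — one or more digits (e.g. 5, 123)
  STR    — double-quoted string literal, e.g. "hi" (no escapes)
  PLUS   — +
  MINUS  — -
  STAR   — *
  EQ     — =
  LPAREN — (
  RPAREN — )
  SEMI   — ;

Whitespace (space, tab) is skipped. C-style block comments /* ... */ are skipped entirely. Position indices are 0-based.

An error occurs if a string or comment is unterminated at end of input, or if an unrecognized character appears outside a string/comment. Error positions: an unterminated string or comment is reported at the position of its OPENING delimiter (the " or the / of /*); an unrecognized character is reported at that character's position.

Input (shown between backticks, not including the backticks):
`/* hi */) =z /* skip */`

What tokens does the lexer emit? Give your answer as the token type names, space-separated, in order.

pos=0: enter COMMENT mode (saw '/*')
exit COMMENT mode (now at pos=8)
pos=8: emit RPAREN ')'
pos=10: emit EQ '='
pos=11: emit ID 'z' (now at pos=12)
pos=13: enter COMMENT mode (saw '/*')
exit COMMENT mode (now at pos=23)
DONE. 3 tokens: [RPAREN, EQ, ID]

Answer: RPAREN EQ ID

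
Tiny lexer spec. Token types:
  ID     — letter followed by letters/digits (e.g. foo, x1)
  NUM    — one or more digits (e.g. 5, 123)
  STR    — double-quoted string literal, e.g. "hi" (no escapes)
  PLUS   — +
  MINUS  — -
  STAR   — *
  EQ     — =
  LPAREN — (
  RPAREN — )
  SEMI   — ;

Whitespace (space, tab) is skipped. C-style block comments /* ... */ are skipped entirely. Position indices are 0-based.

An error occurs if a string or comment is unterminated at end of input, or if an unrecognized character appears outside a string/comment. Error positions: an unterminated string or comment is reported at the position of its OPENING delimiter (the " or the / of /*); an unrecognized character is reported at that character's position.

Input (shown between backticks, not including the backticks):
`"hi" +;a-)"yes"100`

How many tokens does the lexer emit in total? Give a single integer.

pos=0: enter STRING mode
pos=0: emit STR "hi" (now at pos=4)
pos=5: emit PLUS '+'
pos=6: emit SEMI ';'
pos=7: emit ID 'a' (now at pos=8)
pos=8: emit MINUS '-'
pos=9: emit RPAREN ')'
pos=10: enter STRING mode
pos=10: emit STR "yes" (now at pos=15)
pos=15: emit NUM '100' (now at pos=18)
DONE. 8 tokens: [STR, PLUS, SEMI, ID, MINUS, RPAREN, STR, NUM]

Answer: 8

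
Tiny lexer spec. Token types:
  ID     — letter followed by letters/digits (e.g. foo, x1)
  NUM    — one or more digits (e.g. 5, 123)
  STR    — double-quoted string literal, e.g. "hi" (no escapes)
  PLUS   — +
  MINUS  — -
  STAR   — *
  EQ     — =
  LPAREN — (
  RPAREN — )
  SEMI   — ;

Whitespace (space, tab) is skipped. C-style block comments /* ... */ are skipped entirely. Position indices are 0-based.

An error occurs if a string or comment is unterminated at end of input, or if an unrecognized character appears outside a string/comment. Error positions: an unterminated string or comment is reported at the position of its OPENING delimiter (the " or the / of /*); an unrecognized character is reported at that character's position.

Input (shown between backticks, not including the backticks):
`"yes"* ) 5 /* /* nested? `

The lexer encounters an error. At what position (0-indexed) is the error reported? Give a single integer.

Answer: 11

Derivation:
pos=0: enter STRING mode
pos=0: emit STR "yes" (now at pos=5)
pos=5: emit STAR '*'
pos=7: emit RPAREN ')'
pos=9: emit NUM '5' (now at pos=10)
pos=11: enter COMMENT mode (saw '/*')
pos=11: ERROR — unterminated comment (reached EOF)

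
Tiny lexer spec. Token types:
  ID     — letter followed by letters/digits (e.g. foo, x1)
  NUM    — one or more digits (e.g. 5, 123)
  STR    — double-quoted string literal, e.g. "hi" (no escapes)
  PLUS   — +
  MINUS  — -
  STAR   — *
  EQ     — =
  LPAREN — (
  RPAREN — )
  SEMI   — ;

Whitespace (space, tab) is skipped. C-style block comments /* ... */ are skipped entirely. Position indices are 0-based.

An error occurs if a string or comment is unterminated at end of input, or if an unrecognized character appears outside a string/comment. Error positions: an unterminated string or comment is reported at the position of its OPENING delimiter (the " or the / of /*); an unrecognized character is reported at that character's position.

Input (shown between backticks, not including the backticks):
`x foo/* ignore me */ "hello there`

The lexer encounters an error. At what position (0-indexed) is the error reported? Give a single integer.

pos=0: emit ID 'x' (now at pos=1)
pos=2: emit ID 'foo' (now at pos=5)
pos=5: enter COMMENT mode (saw '/*')
exit COMMENT mode (now at pos=20)
pos=21: enter STRING mode
pos=21: ERROR — unterminated string

Answer: 21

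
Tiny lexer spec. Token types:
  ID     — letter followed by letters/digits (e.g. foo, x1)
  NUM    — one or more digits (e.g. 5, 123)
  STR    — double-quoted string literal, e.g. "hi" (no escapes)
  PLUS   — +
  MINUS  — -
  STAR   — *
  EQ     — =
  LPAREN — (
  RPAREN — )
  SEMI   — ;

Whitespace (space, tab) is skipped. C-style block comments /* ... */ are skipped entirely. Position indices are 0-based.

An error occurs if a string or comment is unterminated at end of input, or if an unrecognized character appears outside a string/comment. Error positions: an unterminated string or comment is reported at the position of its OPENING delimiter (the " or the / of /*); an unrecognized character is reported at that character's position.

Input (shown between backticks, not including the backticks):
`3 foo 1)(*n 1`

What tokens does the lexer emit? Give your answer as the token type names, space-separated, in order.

Answer: NUM ID NUM RPAREN LPAREN STAR ID NUM

Derivation:
pos=0: emit NUM '3' (now at pos=1)
pos=2: emit ID 'foo' (now at pos=5)
pos=6: emit NUM '1' (now at pos=7)
pos=7: emit RPAREN ')'
pos=8: emit LPAREN '('
pos=9: emit STAR '*'
pos=10: emit ID 'n' (now at pos=11)
pos=12: emit NUM '1' (now at pos=13)
DONE. 8 tokens: [NUM, ID, NUM, RPAREN, LPAREN, STAR, ID, NUM]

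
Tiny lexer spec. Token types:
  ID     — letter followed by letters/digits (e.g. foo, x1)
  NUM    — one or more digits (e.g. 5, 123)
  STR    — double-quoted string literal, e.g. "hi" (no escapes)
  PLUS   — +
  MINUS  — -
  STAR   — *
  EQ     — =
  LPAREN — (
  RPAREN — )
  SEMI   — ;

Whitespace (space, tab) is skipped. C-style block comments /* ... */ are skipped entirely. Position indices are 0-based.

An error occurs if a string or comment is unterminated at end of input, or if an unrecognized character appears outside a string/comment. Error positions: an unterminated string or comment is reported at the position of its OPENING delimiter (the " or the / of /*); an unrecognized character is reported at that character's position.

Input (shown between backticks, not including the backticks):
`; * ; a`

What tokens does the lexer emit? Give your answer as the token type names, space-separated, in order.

Answer: SEMI STAR SEMI ID

Derivation:
pos=0: emit SEMI ';'
pos=2: emit STAR '*'
pos=4: emit SEMI ';'
pos=6: emit ID 'a' (now at pos=7)
DONE. 4 tokens: [SEMI, STAR, SEMI, ID]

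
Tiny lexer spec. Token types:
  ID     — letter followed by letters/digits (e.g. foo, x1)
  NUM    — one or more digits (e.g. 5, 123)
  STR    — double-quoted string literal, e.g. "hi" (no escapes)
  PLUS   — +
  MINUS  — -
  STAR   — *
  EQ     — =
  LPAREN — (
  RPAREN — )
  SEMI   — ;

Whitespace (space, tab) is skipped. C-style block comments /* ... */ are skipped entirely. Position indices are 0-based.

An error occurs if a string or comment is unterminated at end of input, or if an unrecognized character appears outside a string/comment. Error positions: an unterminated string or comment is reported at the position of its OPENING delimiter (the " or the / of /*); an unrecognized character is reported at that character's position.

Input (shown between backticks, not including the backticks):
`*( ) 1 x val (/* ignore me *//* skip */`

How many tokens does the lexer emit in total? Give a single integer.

pos=0: emit STAR '*'
pos=1: emit LPAREN '('
pos=3: emit RPAREN ')'
pos=5: emit NUM '1' (now at pos=6)
pos=7: emit ID 'x' (now at pos=8)
pos=9: emit ID 'val' (now at pos=12)
pos=13: emit LPAREN '('
pos=14: enter COMMENT mode (saw '/*')
exit COMMENT mode (now at pos=29)
pos=29: enter COMMENT mode (saw '/*')
exit COMMENT mode (now at pos=39)
DONE. 7 tokens: [STAR, LPAREN, RPAREN, NUM, ID, ID, LPAREN]

Answer: 7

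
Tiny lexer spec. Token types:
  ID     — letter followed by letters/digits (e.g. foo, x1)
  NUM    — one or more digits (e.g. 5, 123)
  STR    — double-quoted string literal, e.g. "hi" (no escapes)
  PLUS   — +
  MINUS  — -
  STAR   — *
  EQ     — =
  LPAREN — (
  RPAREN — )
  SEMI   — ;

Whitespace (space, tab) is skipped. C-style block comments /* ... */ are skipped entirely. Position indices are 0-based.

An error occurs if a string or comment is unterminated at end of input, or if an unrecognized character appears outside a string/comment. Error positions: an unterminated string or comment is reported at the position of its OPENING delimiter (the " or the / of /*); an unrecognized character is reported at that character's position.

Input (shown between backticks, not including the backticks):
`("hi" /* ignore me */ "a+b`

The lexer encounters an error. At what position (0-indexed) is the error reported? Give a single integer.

Answer: 22

Derivation:
pos=0: emit LPAREN '('
pos=1: enter STRING mode
pos=1: emit STR "hi" (now at pos=5)
pos=6: enter COMMENT mode (saw '/*')
exit COMMENT mode (now at pos=21)
pos=22: enter STRING mode
pos=22: ERROR — unterminated string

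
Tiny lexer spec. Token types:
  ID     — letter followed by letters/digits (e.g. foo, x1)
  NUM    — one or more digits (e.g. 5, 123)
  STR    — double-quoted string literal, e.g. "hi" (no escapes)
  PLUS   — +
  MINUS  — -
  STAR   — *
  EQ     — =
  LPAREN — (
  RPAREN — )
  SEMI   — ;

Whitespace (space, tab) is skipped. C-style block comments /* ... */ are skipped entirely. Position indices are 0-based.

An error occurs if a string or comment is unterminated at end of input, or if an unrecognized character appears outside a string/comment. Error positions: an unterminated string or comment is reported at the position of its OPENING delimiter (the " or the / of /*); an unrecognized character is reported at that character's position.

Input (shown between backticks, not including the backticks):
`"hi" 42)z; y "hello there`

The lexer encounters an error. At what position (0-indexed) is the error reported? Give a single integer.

Answer: 13

Derivation:
pos=0: enter STRING mode
pos=0: emit STR "hi" (now at pos=4)
pos=5: emit NUM '42' (now at pos=7)
pos=7: emit RPAREN ')'
pos=8: emit ID 'z' (now at pos=9)
pos=9: emit SEMI ';'
pos=11: emit ID 'y' (now at pos=12)
pos=13: enter STRING mode
pos=13: ERROR — unterminated string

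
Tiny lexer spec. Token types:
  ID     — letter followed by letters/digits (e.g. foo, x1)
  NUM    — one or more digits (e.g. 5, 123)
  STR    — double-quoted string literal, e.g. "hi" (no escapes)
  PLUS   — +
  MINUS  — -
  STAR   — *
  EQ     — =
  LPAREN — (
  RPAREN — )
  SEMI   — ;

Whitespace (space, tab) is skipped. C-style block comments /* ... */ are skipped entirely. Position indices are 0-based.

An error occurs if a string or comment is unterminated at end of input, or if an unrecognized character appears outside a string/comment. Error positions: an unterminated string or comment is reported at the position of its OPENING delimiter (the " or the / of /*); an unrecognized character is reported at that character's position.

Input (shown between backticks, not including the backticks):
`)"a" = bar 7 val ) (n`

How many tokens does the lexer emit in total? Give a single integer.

pos=0: emit RPAREN ')'
pos=1: enter STRING mode
pos=1: emit STR "a" (now at pos=4)
pos=5: emit EQ '='
pos=7: emit ID 'bar' (now at pos=10)
pos=11: emit NUM '7' (now at pos=12)
pos=13: emit ID 'val' (now at pos=16)
pos=17: emit RPAREN ')'
pos=19: emit LPAREN '('
pos=20: emit ID 'n' (now at pos=21)
DONE. 9 tokens: [RPAREN, STR, EQ, ID, NUM, ID, RPAREN, LPAREN, ID]

Answer: 9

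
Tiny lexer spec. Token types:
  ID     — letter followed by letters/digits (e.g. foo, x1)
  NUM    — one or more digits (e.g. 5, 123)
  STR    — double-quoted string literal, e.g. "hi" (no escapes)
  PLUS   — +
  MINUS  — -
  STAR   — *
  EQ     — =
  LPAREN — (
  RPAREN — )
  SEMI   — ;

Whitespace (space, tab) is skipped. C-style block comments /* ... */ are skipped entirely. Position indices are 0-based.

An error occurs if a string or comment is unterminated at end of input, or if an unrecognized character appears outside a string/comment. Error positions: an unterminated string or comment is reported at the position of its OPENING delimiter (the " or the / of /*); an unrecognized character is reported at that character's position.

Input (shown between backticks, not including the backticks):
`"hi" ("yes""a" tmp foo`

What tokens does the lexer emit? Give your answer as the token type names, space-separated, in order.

pos=0: enter STRING mode
pos=0: emit STR "hi" (now at pos=4)
pos=5: emit LPAREN '('
pos=6: enter STRING mode
pos=6: emit STR "yes" (now at pos=11)
pos=11: enter STRING mode
pos=11: emit STR "a" (now at pos=14)
pos=15: emit ID 'tmp' (now at pos=18)
pos=19: emit ID 'foo' (now at pos=22)
DONE. 6 tokens: [STR, LPAREN, STR, STR, ID, ID]

Answer: STR LPAREN STR STR ID ID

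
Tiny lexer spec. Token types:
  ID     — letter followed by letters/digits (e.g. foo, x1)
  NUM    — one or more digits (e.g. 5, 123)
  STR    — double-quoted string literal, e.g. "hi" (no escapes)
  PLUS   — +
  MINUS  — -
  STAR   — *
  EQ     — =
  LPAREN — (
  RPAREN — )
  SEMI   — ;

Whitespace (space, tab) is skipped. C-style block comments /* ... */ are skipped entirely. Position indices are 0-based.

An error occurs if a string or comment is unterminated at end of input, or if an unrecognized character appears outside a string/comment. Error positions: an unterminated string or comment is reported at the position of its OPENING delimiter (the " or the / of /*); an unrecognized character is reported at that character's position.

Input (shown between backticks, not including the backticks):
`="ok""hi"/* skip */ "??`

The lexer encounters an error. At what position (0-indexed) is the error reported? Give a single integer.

pos=0: emit EQ '='
pos=1: enter STRING mode
pos=1: emit STR "ok" (now at pos=5)
pos=5: enter STRING mode
pos=5: emit STR "hi" (now at pos=9)
pos=9: enter COMMENT mode (saw '/*')
exit COMMENT mode (now at pos=19)
pos=20: enter STRING mode
pos=20: ERROR — unterminated string

Answer: 20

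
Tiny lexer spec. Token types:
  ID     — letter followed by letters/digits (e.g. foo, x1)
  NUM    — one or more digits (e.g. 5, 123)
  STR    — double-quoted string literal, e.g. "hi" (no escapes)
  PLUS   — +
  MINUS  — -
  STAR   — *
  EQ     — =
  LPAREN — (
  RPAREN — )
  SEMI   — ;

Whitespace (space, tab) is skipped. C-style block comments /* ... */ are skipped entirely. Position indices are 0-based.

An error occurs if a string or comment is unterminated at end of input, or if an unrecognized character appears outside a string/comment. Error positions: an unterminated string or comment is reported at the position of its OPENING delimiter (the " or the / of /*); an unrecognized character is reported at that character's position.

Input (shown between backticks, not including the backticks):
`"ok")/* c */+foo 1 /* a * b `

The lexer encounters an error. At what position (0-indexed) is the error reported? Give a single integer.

pos=0: enter STRING mode
pos=0: emit STR "ok" (now at pos=4)
pos=4: emit RPAREN ')'
pos=5: enter COMMENT mode (saw '/*')
exit COMMENT mode (now at pos=12)
pos=12: emit PLUS '+'
pos=13: emit ID 'foo' (now at pos=16)
pos=17: emit NUM '1' (now at pos=18)
pos=19: enter COMMENT mode (saw '/*')
pos=19: ERROR — unterminated comment (reached EOF)

Answer: 19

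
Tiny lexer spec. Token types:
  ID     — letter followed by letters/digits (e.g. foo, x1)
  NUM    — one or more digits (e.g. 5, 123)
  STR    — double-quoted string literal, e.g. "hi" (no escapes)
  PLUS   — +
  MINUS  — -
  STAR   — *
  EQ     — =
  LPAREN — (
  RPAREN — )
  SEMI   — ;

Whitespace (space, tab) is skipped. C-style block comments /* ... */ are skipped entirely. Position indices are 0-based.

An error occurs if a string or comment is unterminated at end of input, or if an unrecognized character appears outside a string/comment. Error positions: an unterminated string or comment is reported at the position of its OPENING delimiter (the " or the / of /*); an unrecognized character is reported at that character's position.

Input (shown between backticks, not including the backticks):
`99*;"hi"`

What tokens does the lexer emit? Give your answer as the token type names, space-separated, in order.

Answer: NUM STAR SEMI STR

Derivation:
pos=0: emit NUM '99' (now at pos=2)
pos=2: emit STAR '*'
pos=3: emit SEMI ';'
pos=4: enter STRING mode
pos=4: emit STR "hi" (now at pos=8)
DONE. 4 tokens: [NUM, STAR, SEMI, STR]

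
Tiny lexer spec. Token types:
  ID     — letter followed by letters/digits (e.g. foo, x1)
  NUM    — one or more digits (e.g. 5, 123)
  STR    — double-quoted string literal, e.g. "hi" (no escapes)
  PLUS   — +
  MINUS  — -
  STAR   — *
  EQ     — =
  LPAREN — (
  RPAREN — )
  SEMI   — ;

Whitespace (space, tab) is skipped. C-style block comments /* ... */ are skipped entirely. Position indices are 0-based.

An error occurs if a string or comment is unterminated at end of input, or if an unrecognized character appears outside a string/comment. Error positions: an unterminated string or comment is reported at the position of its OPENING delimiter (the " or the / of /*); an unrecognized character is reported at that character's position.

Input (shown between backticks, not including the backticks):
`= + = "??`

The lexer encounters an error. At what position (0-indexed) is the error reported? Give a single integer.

pos=0: emit EQ '='
pos=2: emit PLUS '+'
pos=4: emit EQ '='
pos=6: enter STRING mode
pos=6: ERROR — unterminated string

Answer: 6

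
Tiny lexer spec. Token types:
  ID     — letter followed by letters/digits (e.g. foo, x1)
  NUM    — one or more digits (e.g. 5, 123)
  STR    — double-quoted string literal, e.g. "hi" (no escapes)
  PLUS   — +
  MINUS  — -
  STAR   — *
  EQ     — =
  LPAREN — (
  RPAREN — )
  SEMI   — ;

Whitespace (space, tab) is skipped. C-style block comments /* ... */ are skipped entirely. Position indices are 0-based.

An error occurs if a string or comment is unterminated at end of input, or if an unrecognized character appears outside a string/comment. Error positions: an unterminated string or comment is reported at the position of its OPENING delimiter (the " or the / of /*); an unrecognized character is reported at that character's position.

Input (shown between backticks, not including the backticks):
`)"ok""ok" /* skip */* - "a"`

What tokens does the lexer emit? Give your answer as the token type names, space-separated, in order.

pos=0: emit RPAREN ')'
pos=1: enter STRING mode
pos=1: emit STR "ok" (now at pos=5)
pos=5: enter STRING mode
pos=5: emit STR "ok" (now at pos=9)
pos=10: enter COMMENT mode (saw '/*')
exit COMMENT mode (now at pos=20)
pos=20: emit STAR '*'
pos=22: emit MINUS '-'
pos=24: enter STRING mode
pos=24: emit STR "a" (now at pos=27)
DONE. 6 tokens: [RPAREN, STR, STR, STAR, MINUS, STR]

Answer: RPAREN STR STR STAR MINUS STR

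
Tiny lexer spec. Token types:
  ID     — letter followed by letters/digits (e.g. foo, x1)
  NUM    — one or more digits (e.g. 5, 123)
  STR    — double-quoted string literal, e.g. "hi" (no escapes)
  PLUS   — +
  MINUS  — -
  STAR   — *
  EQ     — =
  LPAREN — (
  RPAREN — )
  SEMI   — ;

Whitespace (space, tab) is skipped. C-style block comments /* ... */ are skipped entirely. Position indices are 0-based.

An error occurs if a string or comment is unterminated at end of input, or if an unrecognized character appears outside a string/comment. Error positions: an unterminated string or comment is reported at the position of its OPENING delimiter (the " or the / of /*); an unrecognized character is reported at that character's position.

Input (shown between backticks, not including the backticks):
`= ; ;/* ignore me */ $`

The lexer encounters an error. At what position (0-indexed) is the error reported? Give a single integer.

Answer: 21

Derivation:
pos=0: emit EQ '='
pos=2: emit SEMI ';'
pos=4: emit SEMI ';'
pos=5: enter COMMENT mode (saw '/*')
exit COMMENT mode (now at pos=20)
pos=21: ERROR — unrecognized char '$'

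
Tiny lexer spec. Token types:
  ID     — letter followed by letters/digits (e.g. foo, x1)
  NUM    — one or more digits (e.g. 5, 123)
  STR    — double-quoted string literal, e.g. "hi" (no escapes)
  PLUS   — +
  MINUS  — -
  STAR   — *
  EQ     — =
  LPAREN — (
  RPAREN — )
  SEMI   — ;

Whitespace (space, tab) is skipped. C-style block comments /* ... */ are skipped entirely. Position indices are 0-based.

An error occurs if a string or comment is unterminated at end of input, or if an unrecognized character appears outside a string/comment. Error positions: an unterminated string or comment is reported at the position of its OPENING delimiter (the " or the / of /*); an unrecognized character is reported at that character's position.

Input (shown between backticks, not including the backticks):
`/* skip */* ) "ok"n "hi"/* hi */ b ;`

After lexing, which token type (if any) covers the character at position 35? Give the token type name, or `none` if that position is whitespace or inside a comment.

Answer: SEMI

Derivation:
pos=0: enter COMMENT mode (saw '/*')
exit COMMENT mode (now at pos=10)
pos=10: emit STAR '*'
pos=12: emit RPAREN ')'
pos=14: enter STRING mode
pos=14: emit STR "ok" (now at pos=18)
pos=18: emit ID 'n' (now at pos=19)
pos=20: enter STRING mode
pos=20: emit STR "hi" (now at pos=24)
pos=24: enter COMMENT mode (saw '/*')
exit COMMENT mode (now at pos=32)
pos=33: emit ID 'b' (now at pos=34)
pos=35: emit SEMI ';'
DONE. 7 tokens: [STAR, RPAREN, STR, ID, STR, ID, SEMI]
Position 35: char is ';' -> SEMI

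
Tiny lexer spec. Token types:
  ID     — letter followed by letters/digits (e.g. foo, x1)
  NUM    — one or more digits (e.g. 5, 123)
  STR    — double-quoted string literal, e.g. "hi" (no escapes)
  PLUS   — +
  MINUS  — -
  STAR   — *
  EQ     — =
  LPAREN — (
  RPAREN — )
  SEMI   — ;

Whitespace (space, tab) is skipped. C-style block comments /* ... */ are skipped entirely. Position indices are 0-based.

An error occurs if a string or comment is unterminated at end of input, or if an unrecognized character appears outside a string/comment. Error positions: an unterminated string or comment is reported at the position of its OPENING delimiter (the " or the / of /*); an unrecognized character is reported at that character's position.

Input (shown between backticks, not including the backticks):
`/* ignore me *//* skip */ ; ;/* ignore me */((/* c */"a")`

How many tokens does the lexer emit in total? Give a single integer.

Answer: 6

Derivation:
pos=0: enter COMMENT mode (saw '/*')
exit COMMENT mode (now at pos=15)
pos=15: enter COMMENT mode (saw '/*')
exit COMMENT mode (now at pos=25)
pos=26: emit SEMI ';'
pos=28: emit SEMI ';'
pos=29: enter COMMENT mode (saw '/*')
exit COMMENT mode (now at pos=44)
pos=44: emit LPAREN '('
pos=45: emit LPAREN '('
pos=46: enter COMMENT mode (saw '/*')
exit COMMENT mode (now at pos=53)
pos=53: enter STRING mode
pos=53: emit STR "a" (now at pos=56)
pos=56: emit RPAREN ')'
DONE. 6 tokens: [SEMI, SEMI, LPAREN, LPAREN, STR, RPAREN]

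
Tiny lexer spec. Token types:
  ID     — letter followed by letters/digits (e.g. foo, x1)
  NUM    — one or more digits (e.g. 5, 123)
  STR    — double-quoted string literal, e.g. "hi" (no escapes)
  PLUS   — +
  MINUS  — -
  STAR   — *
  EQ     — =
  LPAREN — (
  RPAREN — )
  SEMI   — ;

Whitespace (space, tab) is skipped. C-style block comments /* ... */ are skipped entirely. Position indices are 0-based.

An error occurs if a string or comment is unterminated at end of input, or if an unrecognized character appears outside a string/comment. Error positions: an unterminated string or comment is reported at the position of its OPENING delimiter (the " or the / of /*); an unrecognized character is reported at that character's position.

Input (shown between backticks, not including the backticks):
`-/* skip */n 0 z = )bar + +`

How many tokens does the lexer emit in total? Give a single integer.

pos=0: emit MINUS '-'
pos=1: enter COMMENT mode (saw '/*')
exit COMMENT mode (now at pos=11)
pos=11: emit ID 'n' (now at pos=12)
pos=13: emit NUM '0' (now at pos=14)
pos=15: emit ID 'z' (now at pos=16)
pos=17: emit EQ '='
pos=19: emit RPAREN ')'
pos=20: emit ID 'bar' (now at pos=23)
pos=24: emit PLUS '+'
pos=26: emit PLUS '+'
DONE. 9 tokens: [MINUS, ID, NUM, ID, EQ, RPAREN, ID, PLUS, PLUS]

Answer: 9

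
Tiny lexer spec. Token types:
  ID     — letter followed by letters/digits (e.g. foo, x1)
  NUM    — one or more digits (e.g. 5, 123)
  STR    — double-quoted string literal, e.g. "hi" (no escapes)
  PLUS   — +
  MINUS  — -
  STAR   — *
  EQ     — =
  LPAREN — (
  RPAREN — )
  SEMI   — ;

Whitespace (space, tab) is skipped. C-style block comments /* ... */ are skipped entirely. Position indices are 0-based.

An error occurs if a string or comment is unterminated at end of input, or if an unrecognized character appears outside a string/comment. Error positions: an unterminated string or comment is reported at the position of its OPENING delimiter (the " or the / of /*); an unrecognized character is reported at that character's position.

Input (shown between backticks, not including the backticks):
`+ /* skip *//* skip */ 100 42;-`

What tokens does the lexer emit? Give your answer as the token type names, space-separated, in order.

pos=0: emit PLUS '+'
pos=2: enter COMMENT mode (saw '/*')
exit COMMENT mode (now at pos=12)
pos=12: enter COMMENT mode (saw '/*')
exit COMMENT mode (now at pos=22)
pos=23: emit NUM '100' (now at pos=26)
pos=27: emit NUM '42' (now at pos=29)
pos=29: emit SEMI ';'
pos=30: emit MINUS '-'
DONE. 5 tokens: [PLUS, NUM, NUM, SEMI, MINUS]

Answer: PLUS NUM NUM SEMI MINUS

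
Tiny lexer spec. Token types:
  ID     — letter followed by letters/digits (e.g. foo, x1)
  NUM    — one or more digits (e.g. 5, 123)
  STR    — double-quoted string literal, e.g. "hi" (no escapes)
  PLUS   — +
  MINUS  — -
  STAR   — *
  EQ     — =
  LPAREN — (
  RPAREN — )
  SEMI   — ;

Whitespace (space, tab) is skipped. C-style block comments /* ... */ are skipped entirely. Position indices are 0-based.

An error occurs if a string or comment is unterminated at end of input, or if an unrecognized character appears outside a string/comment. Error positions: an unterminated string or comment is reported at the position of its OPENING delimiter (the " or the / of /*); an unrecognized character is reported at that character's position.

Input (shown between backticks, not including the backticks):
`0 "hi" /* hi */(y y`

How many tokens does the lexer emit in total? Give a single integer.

pos=0: emit NUM '0' (now at pos=1)
pos=2: enter STRING mode
pos=2: emit STR "hi" (now at pos=6)
pos=7: enter COMMENT mode (saw '/*')
exit COMMENT mode (now at pos=15)
pos=15: emit LPAREN '('
pos=16: emit ID 'y' (now at pos=17)
pos=18: emit ID 'y' (now at pos=19)
DONE. 5 tokens: [NUM, STR, LPAREN, ID, ID]

Answer: 5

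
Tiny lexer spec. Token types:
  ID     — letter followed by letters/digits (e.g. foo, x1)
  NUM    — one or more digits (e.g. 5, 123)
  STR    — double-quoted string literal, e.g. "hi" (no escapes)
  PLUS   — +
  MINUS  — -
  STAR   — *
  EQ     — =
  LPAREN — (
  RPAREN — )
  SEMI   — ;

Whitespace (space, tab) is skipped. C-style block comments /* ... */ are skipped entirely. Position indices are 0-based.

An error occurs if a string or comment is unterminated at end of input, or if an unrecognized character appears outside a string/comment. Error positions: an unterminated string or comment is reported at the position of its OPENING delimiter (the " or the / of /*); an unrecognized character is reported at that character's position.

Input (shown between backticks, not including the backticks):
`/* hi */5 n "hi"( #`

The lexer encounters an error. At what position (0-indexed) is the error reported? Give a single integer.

pos=0: enter COMMENT mode (saw '/*')
exit COMMENT mode (now at pos=8)
pos=8: emit NUM '5' (now at pos=9)
pos=10: emit ID 'n' (now at pos=11)
pos=12: enter STRING mode
pos=12: emit STR "hi" (now at pos=16)
pos=16: emit LPAREN '('
pos=18: ERROR — unrecognized char '#'

Answer: 18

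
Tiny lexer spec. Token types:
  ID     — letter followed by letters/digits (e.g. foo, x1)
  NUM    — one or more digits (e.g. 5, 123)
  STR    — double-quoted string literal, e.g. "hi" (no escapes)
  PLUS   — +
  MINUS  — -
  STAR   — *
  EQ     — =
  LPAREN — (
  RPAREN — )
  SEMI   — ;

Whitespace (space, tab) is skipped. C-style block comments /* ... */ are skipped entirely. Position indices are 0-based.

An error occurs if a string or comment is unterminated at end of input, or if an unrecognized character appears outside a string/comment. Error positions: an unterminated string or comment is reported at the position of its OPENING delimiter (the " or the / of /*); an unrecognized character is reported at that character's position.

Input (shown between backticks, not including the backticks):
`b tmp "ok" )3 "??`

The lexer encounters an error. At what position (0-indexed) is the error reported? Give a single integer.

pos=0: emit ID 'b' (now at pos=1)
pos=2: emit ID 'tmp' (now at pos=5)
pos=6: enter STRING mode
pos=6: emit STR "ok" (now at pos=10)
pos=11: emit RPAREN ')'
pos=12: emit NUM '3' (now at pos=13)
pos=14: enter STRING mode
pos=14: ERROR — unterminated string

Answer: 14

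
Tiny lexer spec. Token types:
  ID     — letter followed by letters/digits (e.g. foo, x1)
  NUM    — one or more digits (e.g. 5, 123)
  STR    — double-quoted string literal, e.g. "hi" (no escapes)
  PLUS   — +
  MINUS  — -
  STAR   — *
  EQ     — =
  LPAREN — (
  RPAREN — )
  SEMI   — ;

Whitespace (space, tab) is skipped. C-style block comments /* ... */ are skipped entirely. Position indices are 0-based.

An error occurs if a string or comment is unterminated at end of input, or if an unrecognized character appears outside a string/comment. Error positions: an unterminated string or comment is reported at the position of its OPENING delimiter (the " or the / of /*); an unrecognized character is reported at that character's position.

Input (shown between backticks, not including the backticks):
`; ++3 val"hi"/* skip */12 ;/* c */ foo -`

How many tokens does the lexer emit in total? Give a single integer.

Answer: 10

Derivation:
pos=0: emit SEMI ';'
pos=2: emit PLUS '+'
pos=3: emit PLUS '+'
pos=4: emit NUM '3' (now at pos=5)
pos=6: emit ID 'val' (now at pos=9)
pos=9: enter STRING mode
pos=9: emit STR "hi" (now at pos=13)
pos=13: enter COMMENT mode (saw '/*')
exit COMMENT mode (now at pos=23)
pos=23: emit NUM '12' (now at pos=25)
pos=26: emit SEMI ';'
pos=27: enter COMMENT mode (saw '/*')
exit COMMENT mode (now at pos=34)
pos=35: emit ID 'foo' (now at pos=38)
pos=39: emit MINUS '-'
DONE. 10 tokens: [SEMI, PLUS, PLUS, NUM, ID, STR, NUM, SEMI, ID, MINUS]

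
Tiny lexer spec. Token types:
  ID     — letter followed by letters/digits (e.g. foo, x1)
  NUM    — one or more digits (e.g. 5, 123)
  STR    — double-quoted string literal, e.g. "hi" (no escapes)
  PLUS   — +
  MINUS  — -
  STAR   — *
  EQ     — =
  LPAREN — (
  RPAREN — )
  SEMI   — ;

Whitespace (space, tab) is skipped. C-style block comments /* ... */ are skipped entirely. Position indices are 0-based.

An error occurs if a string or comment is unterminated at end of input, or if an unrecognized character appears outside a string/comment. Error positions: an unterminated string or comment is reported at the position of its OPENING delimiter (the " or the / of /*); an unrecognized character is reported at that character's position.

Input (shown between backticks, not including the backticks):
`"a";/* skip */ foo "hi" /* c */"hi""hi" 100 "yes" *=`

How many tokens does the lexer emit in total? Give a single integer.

pos=0: enter STRING mode
pos=0: emit STR "a" (now at pos=3)
pos=3: emit SEMI ';'
pos=4: enter COMMENT mode (saw '/*')
exit COMMENT mode (now at pos=14)
pos=15: emit ID 'foo' (now at pos=18)
pos=19: enter STRING mode
pos=19: emit STR "hi" (now at pos=23)
pos=24: enter COMMENT mode (saw '/*')
exit COMMENT mode (now at pos=31)
pos=31: enter STRING mode
pos=31: emit STR "hi" (now at pos=35)
pos=35: enter STRING mode
pos=35: emit STR "hi" (now at pos=39)
pos=40: emit NUM '100' (now at pos=43)
pos=44: enter STRING mode
pos=44: emit STR "yes" (now at pos=49)
pos=50: emit STAR '*'
pos=51: emit EQ '='
DONE. 10 tokens: [STR, SEMI, ID, STR, STR, STR, NUM, STR, STAR, EQ]

Answer: 10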